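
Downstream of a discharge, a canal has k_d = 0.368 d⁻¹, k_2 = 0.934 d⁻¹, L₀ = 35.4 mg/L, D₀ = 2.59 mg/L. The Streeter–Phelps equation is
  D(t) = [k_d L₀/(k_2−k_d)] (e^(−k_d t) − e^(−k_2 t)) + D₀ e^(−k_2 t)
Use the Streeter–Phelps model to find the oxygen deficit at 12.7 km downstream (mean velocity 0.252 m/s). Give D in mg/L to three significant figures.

D ≈ 6.72 mg/L

Travel time t = x/v = 12.7 km / (0.252 m/s) = 12700 m / 0.252 m/s = 50400 s = 0.5833 d.
k_d L₀/(k_2−k_d) = 0.368×35.4/(0.934−0.368) = 13.03/0.5660 = 23.02 mg/L.
e^(−k_d t) = e^(−0.368×0.5833) = 0.8068; e^(−k_2 t) = e^(−0.934×0.5833) = 0.5800.
D = 23.02 × (0.8068 − 0.5800) + 2.59 × 0.5800 = 5.222 + 1.502 = 6.724 mg/L.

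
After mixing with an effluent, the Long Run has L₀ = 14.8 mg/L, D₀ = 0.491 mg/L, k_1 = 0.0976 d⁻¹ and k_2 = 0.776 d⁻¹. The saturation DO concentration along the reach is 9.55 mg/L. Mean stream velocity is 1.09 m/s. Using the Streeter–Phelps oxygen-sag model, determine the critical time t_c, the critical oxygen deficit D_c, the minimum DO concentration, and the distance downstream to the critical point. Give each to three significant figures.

t_c ≈ 2.67 d; D_c ≈ 1.43 mg/L; min DO ≈ 8.12 mg/L; x_c ≈ 251 km

With k_2/k_1 = 7.951 and 1 − D₀(k_2−k_1)/(k_1 L₀) = 0.7694,
t_c = ln(7.951 × 0.7694) / (0.776 − 0.0976) = ln(6.117) / 0.6784 = 1.811/0.6784 = 2.670 d.
D_c = (k_1/k_2) L₀ e^(−k_1 t_c) = (0.0976/0.776) × 14.8 × e^(−0.0976×2.670) = 0.1258 × 14.8 × 0.7706 = 1.434 mg/L.
Minimum DO = C_s − D_c = 9.55 − 1.434 = 8.116 mg/L.
x_c = v t_c = 1.09 m/s × 2.670 d × 86400 s/d = 251400 m ≈ 251 km.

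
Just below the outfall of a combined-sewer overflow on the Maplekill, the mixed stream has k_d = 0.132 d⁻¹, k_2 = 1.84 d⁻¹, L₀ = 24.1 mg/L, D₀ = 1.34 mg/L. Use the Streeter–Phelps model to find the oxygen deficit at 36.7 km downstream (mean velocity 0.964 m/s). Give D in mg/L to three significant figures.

Travel time t = x/v = 36.7 km / (0.964 m/s) = 36700 m / 0.964 m/s = 38070 s = 0.4406 d.
k_d L₀/(k_2−k_d) = 0.132×24.1/(1.84−0.132) = 3.181/1.708 = 1.863 mg/L.
e^(−k_d t) = e^(−0.132×0.4406) = 0.9435; e^(−k_2 t) = e^(−1.84×0.4406) = 0.4445.
D = 1.863 × (0.9435 − 0.4445) + 1.34 × 0.4445 = 0.9294 + 0.5957 = 1.525 mg/L.

D ≈ 1.53 mg/L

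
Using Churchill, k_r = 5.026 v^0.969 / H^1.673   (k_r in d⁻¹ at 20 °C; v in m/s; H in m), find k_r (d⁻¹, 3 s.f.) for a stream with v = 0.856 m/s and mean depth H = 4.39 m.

k_r ≈ 0.364 d⁻¹

k_r = 5.026 × 0.856^0.969 / 4.39^1.673 = 5.026 × 0.8601 / 11.88 = 0.3639 d⁻¹.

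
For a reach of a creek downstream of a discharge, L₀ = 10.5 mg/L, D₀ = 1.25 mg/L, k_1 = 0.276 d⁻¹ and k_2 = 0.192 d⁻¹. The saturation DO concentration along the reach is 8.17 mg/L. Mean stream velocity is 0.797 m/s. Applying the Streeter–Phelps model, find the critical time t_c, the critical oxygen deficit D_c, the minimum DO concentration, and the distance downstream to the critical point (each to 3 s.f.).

At the critical point dD/dt = 0, so k_1 L₀ e^(−k_1 t) = k_2 D. Substituting D(t) from the Streeter–Phelps equation and solving for t gives
t_c = ln[(k_2/k_1)(1 − D₀(k_2−k_1)/(k_1 L₀))] / (k_2−k_1).
Here k_2−k_1 = -0.08400 d⁻¹ and 1 − D₀(k_2−k_1)/(k_1 L₀) = 1 − 1.25×-0.08400/(0.276×10.5) = 1.036, so
t_c = ln(0.6957 × 1.036) / -0.08400 = -0.3273 / -0.08400 = 3.897 d.
D_c = (k_1/k_2) L₀ e^(−k_1 t_c) = (0.276/0.192) × 10.5 × e^(−0.276×3.897) = 1.438 × 10.5 × 0.3411 = 5.149 mg/L.
Minimum DO = C_s − D_c = 8.17 − 5.149 = 3.021 mg/L.
x_c = v t_c = 0.797 m/s × 3.897 d × 86400 s/d = 268300 m ≈ 268 km.

t_c ≈ 3.90 d; D_c ≈ 5.15 mg/L; min DO ≈ 3.02 mg/L; x_c ≈ 268 km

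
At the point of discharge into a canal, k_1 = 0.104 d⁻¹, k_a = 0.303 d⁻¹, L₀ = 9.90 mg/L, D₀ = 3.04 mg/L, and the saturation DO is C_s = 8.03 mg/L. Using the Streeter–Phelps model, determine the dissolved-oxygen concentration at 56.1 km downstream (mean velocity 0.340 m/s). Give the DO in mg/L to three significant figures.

Travel time t = x/v = 56.1 km / (0.340 m/s) = 56100 m / 0.340 m/s = 165000 s = 1.910 d.
k_1 L₀/(k_a−k_1) = 0.104×9.90/(0.303−0.104) = 1.030/0.1990 = 5.174 mg/L.
e^(−k_1 t) = e^(−0.104×1.910) = 0.8199; e^(−k_a t) = e^(−0.303×1.910) = 0.5607.
D = 5.174 × (0.8199 − 0.5607) + 3.04 × 0.5607 = 1.341 + 1.704 = 3.046 mg/L.
DO = C_s − D = 8.03 − 3.046 = 4.984 mg/L.

DO ≈ 4.98 mg/L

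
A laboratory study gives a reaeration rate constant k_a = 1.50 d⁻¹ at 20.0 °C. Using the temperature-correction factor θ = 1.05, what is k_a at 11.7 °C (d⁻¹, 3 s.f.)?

k_a ≈ 1.00 d⁻¹

k_a(T₂) = k_a(T₁) · θ^(T₂−T₁) = 1.50 × 1.05^(11.7−20.0)
= 1.50 × 1.05^-8.30 = 1.50 × 0.6670 = 1.001 d⁻¹.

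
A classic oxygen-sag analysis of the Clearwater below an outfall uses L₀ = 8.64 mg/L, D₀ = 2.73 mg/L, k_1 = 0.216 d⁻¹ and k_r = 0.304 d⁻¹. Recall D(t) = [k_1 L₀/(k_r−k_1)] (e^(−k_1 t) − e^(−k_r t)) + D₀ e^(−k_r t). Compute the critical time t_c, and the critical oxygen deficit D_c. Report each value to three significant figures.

t_c ≈ 2.32 d; D_c ≈ 3.72 mg/L

With k_r/k_1 = 1.407 and 1 − D₀(k_r−k_1)/(k_1 L₀) = 0.8713,
t_c = ln(1.407 × 0.8713) / (0.304 − 0.216) = ln(1.226) / 0.08800 = 0.2039/0.08800 = 2.318 d.
D_c = (k_1/k_r) L₀ e^(−k_1 t_c) = (0.216/0.304) × 8.64 × e^(−0.216×2.318) = 0.7105 × 8.64 × 0.6062 = 3.721 mg/L.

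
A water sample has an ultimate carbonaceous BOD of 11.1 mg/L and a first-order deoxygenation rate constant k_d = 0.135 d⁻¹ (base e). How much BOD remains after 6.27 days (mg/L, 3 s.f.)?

L ≈ 4.76 mg/L

L_t = L₀ e^(−k_d t) = 11.1 × e^(−0.135×6.27) = 11.1 × 0.4289 = 4.761 mg/L.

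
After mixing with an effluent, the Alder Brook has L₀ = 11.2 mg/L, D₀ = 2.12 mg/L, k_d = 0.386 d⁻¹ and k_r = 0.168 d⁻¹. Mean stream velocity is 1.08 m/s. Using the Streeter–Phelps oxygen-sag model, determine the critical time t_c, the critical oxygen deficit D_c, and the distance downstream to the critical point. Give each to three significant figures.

t_c ≈ 3.35 d; D_c ≈ 7.06 mg/L; x_c ≈ 313 km

t_c = [1/(k_r−k_d)] ln[(k_r/k_d)(1 − D₀(k_r−k_d)/(k_d L₀))]
= [1/(0.168−0.386)] ln[(0.168/0.386)(1 − 2.12×-0.2180/(0.386×11.2))]
= (1/-0.2180) ln[0.4352 × 1.107] = -4.587 × ln(0.4818) = -4.587 × -0.7303 = 3.350 d.
D_c = (k_d/k_r) L₀ e^(−k_d t_c) = (0.386/0.168) × 11.2 × e^(−0.386×3.350) = 2.298 × 11.2 × 0.2744 = 7.062 mg/L.
x_c = v t_c = 1.08 m/s × 3.350 d × 86400 s/d = 312600 m ≈ 313 km.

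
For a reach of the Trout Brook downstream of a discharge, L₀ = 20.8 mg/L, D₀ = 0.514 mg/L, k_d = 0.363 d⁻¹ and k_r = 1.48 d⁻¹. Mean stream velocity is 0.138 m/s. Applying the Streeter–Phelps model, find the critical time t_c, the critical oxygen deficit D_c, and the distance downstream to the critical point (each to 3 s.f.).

t_c ≈ 1.19 d; D_c ≈ 3.32 mg/L; x_c ≈ 14.2 km

t_c = [1/(k_r−k_d)] ln[(k_r/k_d)(1 − D₀(k_r−k_d)/(k_d L₀))]
= [1/(1.48−0.363)] ln[(1.48/0.363)(1 − 0.514×1.117/(0.363×20.8))]
= (1/1.117) ln[4.077 × 0.9240] = 0.8953 × ln(3.767) = 0.8953 × 1.326 = 1.187 d.
D_c = (k_d/k_r) L₀ e^(−k_d t_c) = (0.363/1.48) × 20.8 × e^(−0.363×1.187) = 0.2453 × 20.8 × 0.6498 = 3.315 mg/L.
x_c = v t_c = 0.138 m/s × 1.187 d × 86400 s/d = 14160 m ≈ 14.2 km.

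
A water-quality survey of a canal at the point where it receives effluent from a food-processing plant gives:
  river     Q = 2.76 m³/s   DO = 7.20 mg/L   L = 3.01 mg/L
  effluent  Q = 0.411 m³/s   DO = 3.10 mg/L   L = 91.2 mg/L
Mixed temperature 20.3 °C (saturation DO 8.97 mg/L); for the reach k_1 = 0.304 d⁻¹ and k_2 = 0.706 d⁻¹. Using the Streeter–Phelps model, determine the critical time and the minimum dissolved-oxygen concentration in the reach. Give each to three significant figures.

t_c ≈ 1.51 d; minimum DO ≈ 5.04 mg/L

Mixed DO = (2.76×7.20 + 0.411×3.10)/(2.76+0.411) = 21.15/3.171 = 6.669 mg/L.
Mixed L₀ = (2.76×3.01 + 0.411×91.2)/(3.171) = 45.79/3.171 = 14.44 mg/L.
Initial deficit D₀ = C_s − DO₀ = 8.97 − 6.669 = 2.301 mg/L.
t_c = (1/0.4020) ln[(0.706/0.304)(1 − 2.301×0.4020/(0.304×14.44))] = 2.488 × ln(1.833) = 1.507 d.
D_c = (0.304/0.706) × 14.44 × e^(−0.304×1.507) = 0.4306 × 14.44 × 0.6324 = 3.932 mg/L.
Minimum DO = 8.97 − 3.932 = 5.038 mg/L.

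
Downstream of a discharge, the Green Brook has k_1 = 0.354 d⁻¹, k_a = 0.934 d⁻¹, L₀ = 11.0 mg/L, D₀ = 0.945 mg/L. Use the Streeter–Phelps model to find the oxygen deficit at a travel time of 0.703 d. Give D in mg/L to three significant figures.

D ≈ 2.24 mg/L

k_1 L₀/(k_a−k_1) = 0.354×11.0/(0.934−0.354) = 3.894/0.5800 = 6.714 mg/L.
e^(−k_1 t) = e^(−0.354×0.7030) = 0.7797; e^(−k_a t) = e^(−0.934×0.7030) = 0.5186.
D = 6.714 × (0.7797 − 0.5186) + 0.945 × 0.5186 = 1.753 + 0.4901 = 2.243 mg/L.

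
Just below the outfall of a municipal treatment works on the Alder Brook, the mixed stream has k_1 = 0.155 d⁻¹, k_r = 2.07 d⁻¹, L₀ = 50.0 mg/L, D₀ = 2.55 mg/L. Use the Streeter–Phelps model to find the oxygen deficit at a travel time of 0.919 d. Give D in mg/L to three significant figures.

D ≈ 3.29 mg/L

k_1 L₀/(k_r−k_1) = 0.155×50.0/(2.07−0.155) = 7.750/1.915 = 4.047 mg/L.
e^(−k_1 t) = e^(−0.155×0.9190) = 0.8672; e^(−k_r t) = e^(−2.07×0.9190) = 0.1492.
D = 4.047 × (0.8672 − 0.1492) + 2.55 × 0.1492 = 2.906 + 0.3805 = 3.286 mg/L.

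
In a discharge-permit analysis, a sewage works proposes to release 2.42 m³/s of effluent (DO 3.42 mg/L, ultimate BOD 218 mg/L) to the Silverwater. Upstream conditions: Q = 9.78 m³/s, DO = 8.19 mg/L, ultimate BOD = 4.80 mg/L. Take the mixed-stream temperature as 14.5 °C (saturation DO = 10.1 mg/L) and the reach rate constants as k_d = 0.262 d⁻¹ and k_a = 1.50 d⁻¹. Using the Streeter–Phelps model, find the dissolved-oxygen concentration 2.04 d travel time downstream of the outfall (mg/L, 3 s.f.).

Mixed DO = (9.78×8.19 + 2.42×3.42)/(9.78+2.42) = 88.37/12.20 = 7.244 mg/L.
Mixed L₀ = (9.78×4.80 + 2.42×218)/(12.20) = 574.5/12.20 = 47.09 mg/L.
Initial deficit D₀ = C_s − DO₀ = 10.1 − 7.244 = 2.856 mg/L.
D(2.04) = [0.262×47.09/(1.50−0.262)](e^(−0.262×2.04) − e^(−1.50×2.04)) + 2.856 e^(−1.50×2.04)
= 9.966 × (0.5860 − 0.04689) + 2.856 × 0.04689 = 5.506 mg/L.
DO = 10.1 − 5.506 = 4.594 mg/L.

DO ≈ 4.59 mg/L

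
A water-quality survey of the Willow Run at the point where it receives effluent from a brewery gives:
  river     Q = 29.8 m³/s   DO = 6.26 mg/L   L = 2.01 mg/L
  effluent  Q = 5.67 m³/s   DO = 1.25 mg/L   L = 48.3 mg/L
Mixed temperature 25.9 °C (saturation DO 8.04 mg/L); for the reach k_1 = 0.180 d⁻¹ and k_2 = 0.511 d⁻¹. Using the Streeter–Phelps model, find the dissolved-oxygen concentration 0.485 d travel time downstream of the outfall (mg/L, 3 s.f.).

Mixed DO = (29.8×6.26 + 5.67×1.25)/(29.8+5.67) = 193.6/35.47 = 5.459 mg/L.
Mixed L₀ = (29.8×2.01 + 5.67×48.3)/(35.47) = 333.8/35.47 = 9.410 mg/L.
Initial deficit D₀ = C_s − DO₀ = 8.04 − 5.459 = 2.581 mg/L.
D(0.485) = [0.180×9.410/(0.511−0.180)](e^(−0.180×0.485) − e^(−0.511×0.485)) + 2.581 e^(−0.511×0.485)
= 5.117 × (0.9164 − 0.7805) + 2.581 × 0.7805 = 2.710 mg/L.
DO = 8.04 − 2.710 = 5.330 mg/L.

DO ≈ 5.33 mg/L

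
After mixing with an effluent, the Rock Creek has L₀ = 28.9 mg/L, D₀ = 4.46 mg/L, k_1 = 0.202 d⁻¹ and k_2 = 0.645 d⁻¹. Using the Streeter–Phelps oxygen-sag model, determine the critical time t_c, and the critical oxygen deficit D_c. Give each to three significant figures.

t_c = [1/(k_2−k_1)] ln[(k_2/k_1)(1 − D₀(k_2−k_1)/(k_1 L₀))]
= [1/(0.645−0.202)] ln[(0.645/0.202)(1 − 4.46×0.4430/(0.202×28.9))]
= (1/0.4430) ln[3.193 × 0.6616] = 2.257 × ln(2.112) = 2.257 × 0.7478 = 1.688 d.
D_c = (k_1/k_2) L₀ e^(−k_1 t_c) = (0.202/0.645) × 28.9 × e^(−0.202×1.688) = 0.3132 × 28.9 × 0.7111 = 6.436 mg/L.

t_c ≈ 1.69 d; D_c ≈ 6.44 mg/L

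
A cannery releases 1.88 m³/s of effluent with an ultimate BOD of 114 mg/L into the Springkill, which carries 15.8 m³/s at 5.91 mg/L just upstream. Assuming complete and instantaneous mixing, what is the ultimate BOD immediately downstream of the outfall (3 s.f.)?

17.4 mg/L

Flow-weighted mixing: C = (Q_r C_r + Q_w C_w)/(Q_r + Q_w)
= (15.8×5.91 + 1.88×114)/(15.8 + 1.88) = 307.7/17.68 = 17.40 mg/L.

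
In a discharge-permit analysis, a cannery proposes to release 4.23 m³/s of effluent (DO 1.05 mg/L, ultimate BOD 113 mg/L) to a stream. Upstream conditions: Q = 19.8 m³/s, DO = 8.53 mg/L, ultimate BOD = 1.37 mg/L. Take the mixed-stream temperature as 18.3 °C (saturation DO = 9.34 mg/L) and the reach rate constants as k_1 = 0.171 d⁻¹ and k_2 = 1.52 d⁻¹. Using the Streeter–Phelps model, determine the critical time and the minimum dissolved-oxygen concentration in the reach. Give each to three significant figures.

t_c ≈ 0.433 d; minimum DO ≈ 7.14 mg/L

Mixed DO = (19.8×8.53 + 4.23×1.05)/(19.8+4.23) = 173.3/24.03 = 7.213 mg/L.
Mixed L₀ = (19.8×1.37 + 4.23×113)/(24.03) = 505.1/24.03 = 21.02 mg/L.
Initial deficit D₀ = C_s − DO₀ = 9.34 − 7.213 = 2.127 mg/L.
t_c = (1/1.349) ln[(1.52/0.171)(1 − 2.127×1.349/(0.171×21.02))] = 0.7413 × ln(1.794) = 0.4333 d.
D_c = (0.171/1.52) × 21.02 × e^(−0.171×0.4333) = 0.1125 × 21.02 × 0.9286 = 2.196 mg/L.
Minimum DO = 9.34 − 2.196 = 7.144 mg/L.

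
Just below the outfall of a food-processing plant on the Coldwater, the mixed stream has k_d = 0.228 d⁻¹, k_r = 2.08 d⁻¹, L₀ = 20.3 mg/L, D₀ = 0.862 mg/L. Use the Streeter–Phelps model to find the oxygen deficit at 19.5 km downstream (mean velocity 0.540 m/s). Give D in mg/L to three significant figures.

Travel time t = x/v = 19.5 km / (0.540 m/s) = 19500 m / 0.540 m/s = 36110 s = 0.4180 d.
k_d L₀/(k_r−k_d) = 0.228×20.3/(2.08−0.228) = 4.628/1.852 = 2.499 mg/L.
e^(−k_d t) = e^(−0.228×0.4180) = 0.9091; e^(−k_r t) = e^(−2.08×0.4180) = 0.4192.
D = 2.499 × (0.9091 − 0.4192) + 0.862 × 0.4192 = 1.224 + 0.3614 = 1.586 mg/L.

D ≈ 1.59 mg/L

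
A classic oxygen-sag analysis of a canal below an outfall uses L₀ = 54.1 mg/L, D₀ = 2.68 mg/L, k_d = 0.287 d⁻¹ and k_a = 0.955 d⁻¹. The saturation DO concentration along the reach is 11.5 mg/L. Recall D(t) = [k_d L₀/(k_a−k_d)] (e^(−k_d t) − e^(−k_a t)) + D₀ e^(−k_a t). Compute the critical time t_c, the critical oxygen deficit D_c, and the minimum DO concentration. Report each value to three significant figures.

With k_a/k_d = 3.328 and 1 − D₀(k_a−k_d)/(k_d L₀) = 0.8847,
t_c = ln(3.328 × 0.8847) / (0.955 − 0.287) = ln(2.944) / 0.6680 = 1.080/0.6680 = 1.616 d.
D_c = (k_d/k_a) L₀ e^(−k_d t_c) = (0.287/0.955) × 54.1 × e^(−0.287×1.616) = 0.3005 × 54.1 × 0.6288 = 10.22 mg/L.
Minimum DO = C_s − D_c = 11.5 − 10.22 = 1.276 mg/L.

t_c ≈ 1.62 d; D_c ≈ 10.2 mg/L; min DO ≈ 1.28 mg/L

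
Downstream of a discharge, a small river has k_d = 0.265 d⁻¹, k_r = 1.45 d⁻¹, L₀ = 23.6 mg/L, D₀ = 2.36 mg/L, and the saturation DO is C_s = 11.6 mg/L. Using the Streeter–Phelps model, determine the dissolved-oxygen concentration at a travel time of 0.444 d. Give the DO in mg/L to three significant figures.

k_d L₀/(k_r−k_d) = 0.265×23.6/(1.45−0.265) = 6.254/1.185 = 5.278 mg/L.
e^(−k_d t) = e^(−0.265×0.4440) = 0.8890; e^(−k_r t) = e^(−1.45×0.4440) = 0.5253.
D = 5.278 × (0.8890 − 0.5253) + 2.36 × 0.5253 = 1.920 + 1.240 = 3.159 mg/L.
DO = C_s − D = 11.6 − 3.159 = 8.441 mg/L.

DO ≈ 8.44 mg/L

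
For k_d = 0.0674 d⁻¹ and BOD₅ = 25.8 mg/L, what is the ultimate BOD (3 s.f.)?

BOD₅ = L₀(1 − e^(−5k_d)) ⇒ L₀ = BOD₅ / (1 − e^(−5×0.0674))
= 25.8 / (1 − 0.7139) = 25.8 / 0.2861 = 90.18 mg/L.

L₀ ≈ 90.2 mg/L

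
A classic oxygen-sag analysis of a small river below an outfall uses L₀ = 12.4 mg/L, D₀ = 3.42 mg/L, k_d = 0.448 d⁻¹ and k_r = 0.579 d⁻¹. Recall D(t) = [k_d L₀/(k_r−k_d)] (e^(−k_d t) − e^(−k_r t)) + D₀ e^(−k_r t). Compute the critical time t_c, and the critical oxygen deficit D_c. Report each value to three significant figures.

At the critical point dD/dt = 0, so k_d L₀ e^(−k_d t) = k_r D. Substituting D(t) from the Streeter–Phelps equation and solving for t gives
t_c = ln[(k_r/k_d)(1 − D₀(k_r−k_d)/(k_d L₀))] / (k_r−k_d).
Here k_r−k_d = 0.1310 d⁻¹ and 1 − D₀(k_r−k_d)/(k_d L₀) = 1 − 3.42×0.1310/(0.448×12.4) = 0.9194, so
t_c = ln(1.292 × 0.9194) / 0.1310 = 0.1724 / 0.1310 = 1.316 d.
L(t_c) = L₀ e^(−k_d t_c) = 12.4 × 0.5545 = 6.876 mg/L, and at the critical point k_r D_c = k_d L, so D_c = (0.448/0.579) × 6.876 = 5.320 mg/L.

t_c ≈ 1.32 d; D_c ≈ 5.32 mg/L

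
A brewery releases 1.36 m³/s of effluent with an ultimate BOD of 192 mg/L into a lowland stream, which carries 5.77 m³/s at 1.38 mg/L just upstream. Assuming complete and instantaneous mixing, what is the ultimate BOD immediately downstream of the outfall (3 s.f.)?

37.7 mg/L

Flow-weighted mixing: C = (Q_r C_r + Q_w C_w)/(Q_r + Q_w)
= (5.77×1.38 + 1.36×192)/(5.77 + 1.36) = 269.1/7.130 = 37.74 mg/L.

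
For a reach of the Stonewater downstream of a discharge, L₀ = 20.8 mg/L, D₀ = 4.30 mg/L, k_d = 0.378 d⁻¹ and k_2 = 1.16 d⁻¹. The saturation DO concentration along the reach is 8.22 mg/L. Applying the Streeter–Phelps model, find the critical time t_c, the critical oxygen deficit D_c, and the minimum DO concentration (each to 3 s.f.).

t_c ≈ 0.720 d; D_c ≈ 5.16 mg/L; min DO ≈ 3.06 mg/L

With k_2/k_d = 3.069 and 1 − D₀(k_2−k_d)/(k_d L₀) = 0.5723,
t_c = ln(3.069 × 0.5723) / (1.16 − 0.378) = ln(1.756) / 0.7820 = 0.5632/0.7820 = 0.7202 d.
D_c = (k_d/k_2) L₀ e^(−k_d t_c) = (0.378/1.16) × 20.8 × e^(−0.378×0.7202) = 0.3259 × 20.8 × 0.7617 = 5.163 mg/L.
Minimum DO = C_s − D_c = 8.22 − 5.163 = 3.057 mg/L.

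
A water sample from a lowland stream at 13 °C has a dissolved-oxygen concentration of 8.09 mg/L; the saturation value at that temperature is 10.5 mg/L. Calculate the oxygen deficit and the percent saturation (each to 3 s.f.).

D ≈ 2.41 mg/L; 77.0 % saturation

D = C_s − C = 10.5 − 8.09 = 2.41 mg/L.
% saturation = 8.09/10.5 × 100 = 77.0 %.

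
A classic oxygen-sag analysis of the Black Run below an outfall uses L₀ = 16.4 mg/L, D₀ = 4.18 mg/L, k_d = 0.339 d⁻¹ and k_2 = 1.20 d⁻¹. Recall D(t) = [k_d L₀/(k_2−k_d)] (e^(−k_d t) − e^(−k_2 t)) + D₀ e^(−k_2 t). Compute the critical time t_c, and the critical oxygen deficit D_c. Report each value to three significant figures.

t_c ≈ 0.258 d; D_c ≈ 4.25 mg/L

At the critical point dD/dt = 0, so k_d L₀ e^(−k_d t) = k_2 D. Substituting D(t) from the Streeter–Phelps equation and solving for t gives
t_c = ln[(k_2/k_d)(1 − D₀(k_2−k_d)/(k_d L₀))] / (k_2−k_d).
Here k_2−k_d = 0.8610 d⁻¹ and 1 − D₀(k_2−k_d)/(k_d L₀) = 1 − 4.18×0.8610/(0.339×16.4) = 0.3527, so
t_c = ln(3.540 × 0.3527) / 0.8610 = 0.2218 / 0.8610 = 0.2576 d.
L(t_c) = L₀ e^(−k_d t_c) = 16.4 × 0.9164 = 15.03 mg/L, and at the critical point k_2 D_c = k_d L, so D_c = (0.339/1.20) × 15.03 = 4.246 mg/L.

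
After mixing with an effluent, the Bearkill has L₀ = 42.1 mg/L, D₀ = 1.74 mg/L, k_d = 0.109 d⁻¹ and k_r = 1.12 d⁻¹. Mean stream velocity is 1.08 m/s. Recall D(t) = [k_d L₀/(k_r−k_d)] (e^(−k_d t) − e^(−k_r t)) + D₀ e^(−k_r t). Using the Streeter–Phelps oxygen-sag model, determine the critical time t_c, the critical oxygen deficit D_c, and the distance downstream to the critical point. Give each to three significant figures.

t_c ≈ 1.83 d; D_c ≈ 3.36 mg/L; x_c ≈ 170 km

t_c = [1/(k_r−k_d)] ln[(k_r/k_d)(1 − D₀(k_r−k_d)/(k_d L₀))]
= [1/(1.12−0.109)] ln[(1.12/0.109)(1 − 1.74×1.011/(0.109×42.1))]
= (1/1.011) ln[10.28 × 0.6167] = 0.9891 × ln(6.336) = 0.9891 × 1.846 = 1.826 d.
L(t_c) = L₀ e^(−k_d t_c) = 42.1 × 0.8195 = 34.50 mg/L, and at the critical point k_r D_c = k_d L, so D_c = (0.109/1.12) × 34.50 = 3.358 mg/L.
x_c = v t_c = 1.08 m/s × 1.826 d × 86400 s/d = 170400 m ≈ 170 km.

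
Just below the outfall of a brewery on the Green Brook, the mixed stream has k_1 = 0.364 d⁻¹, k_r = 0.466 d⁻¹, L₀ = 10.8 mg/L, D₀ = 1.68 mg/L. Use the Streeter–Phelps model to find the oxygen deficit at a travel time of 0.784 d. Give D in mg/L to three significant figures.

k_1 L₀/(k_r−k_1) = 0.364×10.8/(0.466−0.364) = 3.931/0.1020 = 38.54 mg/L.
e^(−k_1 t) = e^(−0.364×0.7840) = 0.7517; e^(−k_r t) = e^(−0.466×0.7840) = 0.6940.
D = 38.54 × (0.7517 − 0.6940) + 1.68 × 0.6940 = 2.227 + 1.166 = 3.393 mg/L.

D ≈ 3.39 mg/L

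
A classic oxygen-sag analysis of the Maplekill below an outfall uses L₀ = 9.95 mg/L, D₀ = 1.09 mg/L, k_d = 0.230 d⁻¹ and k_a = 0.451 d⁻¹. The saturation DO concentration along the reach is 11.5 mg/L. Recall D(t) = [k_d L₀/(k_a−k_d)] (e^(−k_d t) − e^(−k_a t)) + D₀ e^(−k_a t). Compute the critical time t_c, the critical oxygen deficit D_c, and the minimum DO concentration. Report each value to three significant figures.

t_c ≈ 2.54 d; D_c ≈ 2.83 mg/L; min DO ≈ 8.67 mg/L

With k_a/k_d = 1.961 and 1 − D₀(k_a−k_d)/(k_d L₀) = 0.8947,
t_c = ln(1.961 × 0.8947) / (0.451 − 0.230) = ln(1.754) / 0.2210 = 0.5622/0.2210 = 2.544 d.
L(t_c) = L₀ e^(−k_d t_c) = 9.95 × 0.5571 = 5.543 mg/L, and at the critical point k_a D_c = k_d L, so D_c = (0.230/0.451) × 5.543 = 2.827 mg/L.
Minimum DO = C_s − D_c = 11.5 − 2.827 = 8.673 mg/L.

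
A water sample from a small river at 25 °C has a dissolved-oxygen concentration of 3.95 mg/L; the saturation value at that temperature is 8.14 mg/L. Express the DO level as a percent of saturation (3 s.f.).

48.5 % saturation

% saturation = C/C_s × 100 = 3.95/8.14 × 100 = 48.5 %.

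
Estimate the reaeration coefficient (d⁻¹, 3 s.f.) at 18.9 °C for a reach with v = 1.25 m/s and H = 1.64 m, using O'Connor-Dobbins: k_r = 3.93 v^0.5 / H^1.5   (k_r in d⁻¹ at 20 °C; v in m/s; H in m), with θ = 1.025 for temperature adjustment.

k_r(20) = 3.93 × 1.25^0.5 / 1.64^1.5 = 3.93 × 1.118 / 2.100 = 2.092 d⁻¹.
k_r(18.9) = 2.092 × 1.025^(18.9−20) = 2.092 × 0.9732 = 2.036 d⁻¹.

k_r ≈ 2.04 d⁻¹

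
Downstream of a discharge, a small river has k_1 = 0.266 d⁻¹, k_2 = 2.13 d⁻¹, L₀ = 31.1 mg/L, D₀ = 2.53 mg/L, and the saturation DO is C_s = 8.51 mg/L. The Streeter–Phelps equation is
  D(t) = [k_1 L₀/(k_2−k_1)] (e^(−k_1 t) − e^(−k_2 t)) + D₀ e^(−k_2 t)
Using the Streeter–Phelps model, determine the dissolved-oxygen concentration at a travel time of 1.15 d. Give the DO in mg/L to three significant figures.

k_1 L₀/(k_2−k_1) = 0.266×31.1/(2.13−0.266) = 8.273/1.864 = 4.438 mg/L.
e^(−k_1 t) = e^(−0.266×1.150) = 0.7365; e^(−k_2 t) = e^(−2.13×1.150) = 0.08634.
D = 4.438 × (0.7365 − 0.08634) + 2.53 × 0.08634 = 2.885 + 0.2184 = 3.104 mg/L.
DO = C_s − D = 8.51 − 3.104 = 5.406 mg/L.

DO ≈ 5.41 mg/L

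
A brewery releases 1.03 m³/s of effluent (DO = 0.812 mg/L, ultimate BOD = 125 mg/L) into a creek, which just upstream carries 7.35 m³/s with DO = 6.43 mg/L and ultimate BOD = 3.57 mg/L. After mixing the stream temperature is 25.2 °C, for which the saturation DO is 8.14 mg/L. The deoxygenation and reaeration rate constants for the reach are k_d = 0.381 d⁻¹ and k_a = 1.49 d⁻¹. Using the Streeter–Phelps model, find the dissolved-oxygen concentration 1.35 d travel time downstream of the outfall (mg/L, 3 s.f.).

DO ≈ 4.87 mg/L

Mixed DO = (7.35×6.43 + 1.03×0.812)/(7.35+1.03) = 48.10/8.380 = 5.739 mg/L.
Mixed L₀ = (7.35×3.57 + 1.03×125)/(8.380) = 155.0/8.380 = 18.50 mg/L.
Initial deficit D₀ = C_s − DO₀ = 8.14 − 5.739 = 2.401 mg/L.
D(1.35) = [0.381×18.50/(1.49−0.381)](e^(−0.381×1.35) − e^(−1.49×1.35)) + 2.401 e^(−1.49×1.35)
= 6.354 × (0.5979 − 0.1338) + 2.401 × 0.1338 = 3.270 mg/L.
DO = 8.14 − 3.270 = 4.870 mg/L.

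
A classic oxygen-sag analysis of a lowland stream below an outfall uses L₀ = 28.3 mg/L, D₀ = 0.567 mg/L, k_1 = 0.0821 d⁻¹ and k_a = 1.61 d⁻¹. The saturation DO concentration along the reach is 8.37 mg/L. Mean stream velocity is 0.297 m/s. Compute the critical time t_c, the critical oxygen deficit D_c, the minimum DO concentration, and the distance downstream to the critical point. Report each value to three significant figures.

t_c ≈ 1.64 d; D_c ≈ 1.26 mg/L; min DO ≈ 7.11 mg/L; x_c ≈ 42.1 km

t_c = [1/(k_a−k_1)] ln[(k_a/k_1)(1 − D₀(k_a−k_1)/(k_1 L₀))]
= [1/(1.61−0.0821)] ln[(1.61/0.0821)(1 − 0.567×1.528/(0.0821×28.3))]
= (1/1.528) ln[19.61 × 0.6271] = 0.6545 × ln(12.30) = 0.6545 × 2.509 = 1.642 d.
L(t_c) = L₀ e^(−k_1 t_c) = 28.3 × 0.8739 = 24.73 mg/L, and at the critical point k_a D_c = k_1 L, so D_c = (0.0821/1.61) × 24.73 = 1.261 mg/L.
Minimum DO = C_s − D_c = 8.37 − 1.261 = 7.109 mg/L.
x_c = v t_c = 0.297 m/s × 1.642 d × 86400 s/d = 42150 m ≈ 42.1 km.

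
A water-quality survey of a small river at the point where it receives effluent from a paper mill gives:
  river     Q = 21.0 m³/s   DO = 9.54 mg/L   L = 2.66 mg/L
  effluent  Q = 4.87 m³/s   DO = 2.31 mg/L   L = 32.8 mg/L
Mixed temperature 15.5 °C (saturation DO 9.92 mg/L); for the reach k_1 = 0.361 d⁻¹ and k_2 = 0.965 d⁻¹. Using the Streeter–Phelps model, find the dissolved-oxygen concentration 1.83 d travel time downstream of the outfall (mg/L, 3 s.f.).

DO ≈ 7.90 mg/L

Mixed DO = (21.0×9.54 + 4.87×2.31)/(21.0+4.87) = 211.6/25.87 = 8.179 mg/L.
Mixed L₀ = (21.0×2.66 + 4.87×32.8)/(25.87) = 215.6/25.87 = 8.334 mg/L.
Initial deficit D₀ = C_s − DO₀ = 9.92 − 8.179 = 1.741 mg/L.
D(1.83) = [0.361×8.334/(0.965−0.361)](e^(−0.361×1.83) − e^(−0.965×1.83)) + 1.741 e^(−0.965×1.83)
= 4.981 × (0.5165 − 0.1710) + 1.741 × 0.1710 = 2.019 mg/L.
DO = 9.92 − 2.019 = 7.901 mg/L.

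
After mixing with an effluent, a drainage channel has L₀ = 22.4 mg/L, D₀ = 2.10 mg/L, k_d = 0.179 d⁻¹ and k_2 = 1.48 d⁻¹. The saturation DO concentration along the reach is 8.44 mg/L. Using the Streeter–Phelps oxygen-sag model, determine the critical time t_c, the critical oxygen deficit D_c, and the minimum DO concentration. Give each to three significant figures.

t_c ≈ 0.745 d; D_c ≈ 2.37 mg/L; min DO ≈ 6.07 mg/L

t_c = [1/(k_2−k_d)] ln[(k_2/k_d)(1 − D₀(k_2−k_d)/(k_d L₀))]
= [1/(1.48−0.179)] ln[(1.48/0.179)(1 − 2.10×1.301/(0.179×22.4))]
= (1/1.301) ln[8.268 × 0.3186] = 0.7686 × ln(2.634) = 0.7686 × 0.9686 = 0.7445 d.
D_c = (k_d/k_2) L₀ e^(−k_d t_c) = (0.179/1.48) × 22.4 × e^(−0.179×0.7445) = 0.1209 × 22.4 × 0.8752 = 2.371 mg/L.
Minimum DO = C_s − D_c = 8.44 − 2.371 = 6.069 mg/L.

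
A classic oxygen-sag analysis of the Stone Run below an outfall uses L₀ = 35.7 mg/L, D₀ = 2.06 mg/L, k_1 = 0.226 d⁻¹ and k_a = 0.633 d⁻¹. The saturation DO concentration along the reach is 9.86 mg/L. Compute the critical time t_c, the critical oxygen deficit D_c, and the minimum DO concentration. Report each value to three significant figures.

t_c ≈ 2.26 d; D_c ≈ 7.65 mg/L; min DO ≈ 2.21 mg/L

With k_a/k_1 = 2.801 and 1 − D₀(k_a−k_1)/(k_1 L₀) = 0.8961,
t_c = ln(2.801 × 0.8961) / (0.633 − 0.226) = ln(2.510) / 0.4070 = 0.9202/0.4070 = 2.261 d.
L(t_c) = L₀ e^(−k_1 t_c) = 35.7 × 0.5999 = 21.42 mg/L, and at the critical point k_a D_c = k_1 L, so D_c = (0.226/0.633) × 21.42 = 7.646 mg/L.
Minimum DO = C_s − D_c = 9.86 − 7.646 = 2.214 mg/L.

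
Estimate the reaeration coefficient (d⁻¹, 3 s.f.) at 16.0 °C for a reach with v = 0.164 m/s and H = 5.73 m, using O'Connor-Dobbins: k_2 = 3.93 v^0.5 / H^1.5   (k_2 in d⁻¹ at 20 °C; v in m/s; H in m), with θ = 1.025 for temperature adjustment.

k_2(20) = 3.93 × 0.164^0.5 / 5.73^1.5 = 3.93 × 0.4050 / 13.72 = 0.1160 d⁻¹.
k_2(16.0) = 0.1160 × 1.025^(16.0−20) = 0.1160 × 0.9060 = 0.1051 d⁻¹.

k_2 ≈ 0.105 d⁻¹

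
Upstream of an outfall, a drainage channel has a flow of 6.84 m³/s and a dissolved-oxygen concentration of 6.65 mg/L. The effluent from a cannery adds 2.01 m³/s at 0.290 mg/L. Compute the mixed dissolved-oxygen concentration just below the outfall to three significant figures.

Flow-weighted mixing: C = (Q_r C_r + Q_w C_w)/(Q_r + Q_w)
= (6.84×6.65 + 2.01×0.290)/(6.84 + 2.01) = 46.07/8.850 = 5.206 mg/L.

5.21 mg/L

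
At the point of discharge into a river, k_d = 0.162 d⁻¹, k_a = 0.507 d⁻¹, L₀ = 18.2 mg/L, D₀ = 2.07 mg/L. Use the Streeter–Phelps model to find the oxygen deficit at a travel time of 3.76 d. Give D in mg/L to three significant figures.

k_d L₀/(k_a−k_d) = 0.162×18.2/(0.507−0.162) = 2.948/0.3450 = 8.546 mg/L.
e^(−k_d t) = e^(−0.162×3.760) = 0.5438; e^(−k_a t) = e^(−0.507×3.760) = 0.1486.
D = 8.546 × (0.5438 − 0.1486) + 2.07 × 0.1486 = 3.377 + 0.3077 = 3.685 mg/L.

D ≈ 3.69 mg/L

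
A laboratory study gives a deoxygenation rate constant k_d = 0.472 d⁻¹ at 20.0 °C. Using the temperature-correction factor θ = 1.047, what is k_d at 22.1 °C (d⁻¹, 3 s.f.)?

k_d(T₂) = k_d(T₁) · θ^(T₂−T₁) = 0.472 × 1.047^(22.1−20.0)
= 0.472 × 1.047^2.10 = 0.472 × 1.101 = 0.5198 d⁻¹.

k_d ≈ 0.520 d⁻¹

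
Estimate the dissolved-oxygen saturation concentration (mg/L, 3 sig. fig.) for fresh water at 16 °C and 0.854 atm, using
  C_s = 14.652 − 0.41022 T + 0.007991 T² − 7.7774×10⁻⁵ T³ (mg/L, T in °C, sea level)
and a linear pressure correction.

C_s ≈ 8.38 mg/L

At sea level: C_s = 14.652 − 0.41022×16 + 0.007991×16² − 7.7774×10⁻⁵×16³ = 9.816 mg/L.
Pressure correction: C_s' = 9.816 × 0.854 = 8.383 mg/L.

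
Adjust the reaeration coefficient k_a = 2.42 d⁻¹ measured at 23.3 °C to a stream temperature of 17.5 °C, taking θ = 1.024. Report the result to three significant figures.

k_a(T₂) = k_a(T₁) · θ^(T₂−T₁) = 2.42 × 1.024^(17.5−23.3)
= 2.42 × 1.024^-5.80 = 2.42 × 0.8715 = 2.109 d⁻¹.

k_a ≈ 2.11 d⁻¹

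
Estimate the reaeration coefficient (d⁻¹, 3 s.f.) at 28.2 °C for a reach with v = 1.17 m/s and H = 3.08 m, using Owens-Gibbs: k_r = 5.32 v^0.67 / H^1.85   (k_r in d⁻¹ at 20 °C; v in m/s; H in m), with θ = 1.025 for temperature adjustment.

k_r(20) = 5.32 × 1.17^0.67 / 3.08^1.85 = 5.32 × 1.111 / 8.013 = 0.7375 d⁻¹.
k_r(28.2) = 0.7375 × 1.025^(28.2−20) = 0.7375 × 1.224 = 0.9031 d⁻¹.

k_r ≈ 0.903 d⁻¹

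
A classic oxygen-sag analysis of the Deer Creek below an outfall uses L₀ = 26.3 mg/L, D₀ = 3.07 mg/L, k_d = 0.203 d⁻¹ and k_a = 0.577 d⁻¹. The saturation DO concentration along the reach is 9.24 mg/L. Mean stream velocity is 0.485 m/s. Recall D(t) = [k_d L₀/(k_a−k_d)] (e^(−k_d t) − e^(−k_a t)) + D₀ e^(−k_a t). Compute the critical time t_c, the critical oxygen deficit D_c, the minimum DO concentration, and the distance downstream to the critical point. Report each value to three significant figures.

t_c ≈ 2.15 d; D_c ≈ 5.99 mg/L; min DO ≈ 3.25 mg/L; x_c ≈ 89.9 km

At the critical point dD/dt = 0, so k_d L₀ e^(−k_d t) = k_a D. Substituting D(t) from the Streeter–Phelps equation and solving for t gives
t_c = ln[(k_a/k_d)(1 − D₀(k_a−k_d)/(k_d L₀))] / (k_a−k_d).
Here k_a−k_d = 0.3740 d⁻¹ and 1 − D₀(k_a−k_d)/(k_d L₀) = 1 − 3.07×0.3740/(0.203×26.3) = 0.7849, so
t_c = ln(2.842 × 0.7849) / 0.3740 = 0.8025 / 0.3740 = 2.146 d.
D_c = (k_d/k_a) L₀ e^(−k_d t_c) = (0.203/0.577) × 26.3 × e^(−0.203×2.146) = 0.3518 × 26.3 × 0.6469 = 5.986 mg/L.
Minimum DO = C_s − D_c = 9.24 − 5.986 = 3.254 mg/L.
x_c = v t_c = 0.485 m/s × 2.146 d × 86400 s/d = 89910 m ≈ 89.9 km.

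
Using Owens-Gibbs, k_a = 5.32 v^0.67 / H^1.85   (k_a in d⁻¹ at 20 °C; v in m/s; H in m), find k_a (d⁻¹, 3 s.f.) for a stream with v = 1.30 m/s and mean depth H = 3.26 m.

k_a = 5.32 × 1.30^0.67 / 3.26^1.85 = 5.32 × 1.192 / 8.901 = 0.7125 d⁻¹.

k_a ≈ 0.713 d⁻¹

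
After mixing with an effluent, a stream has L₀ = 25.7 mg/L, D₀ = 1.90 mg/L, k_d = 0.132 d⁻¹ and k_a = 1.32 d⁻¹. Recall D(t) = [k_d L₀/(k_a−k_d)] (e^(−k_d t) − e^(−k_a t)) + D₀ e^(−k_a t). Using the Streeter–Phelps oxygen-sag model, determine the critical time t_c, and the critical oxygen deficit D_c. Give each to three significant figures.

With k_a/k_d = 10.00 and 1 − D₀(k_a−k_d)/(k_d L₀) = 0.3346,
t_c = ln(10.00 × 0.3346) / (1.32 − 0.132) = ln(3.346) / 1.188 = 1.208/1.188 = 1.017 d.
L(t_c) = L₀ e^(−k_d t_c) = 25.7 × 0.8744 = 22.47 mg/L, and at the critical point k_a D_c = k_d L, so D_c = (0.132/1.32) × 22.47 = 2.247 mg/L.

t_c ≈ 1.02 d; D_c ≈ 2.25 mg/L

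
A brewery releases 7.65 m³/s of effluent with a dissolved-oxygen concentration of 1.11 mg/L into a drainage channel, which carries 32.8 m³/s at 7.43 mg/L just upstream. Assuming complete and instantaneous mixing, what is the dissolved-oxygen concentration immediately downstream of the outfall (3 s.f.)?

6.23 mg/L

Flow-weighted mixing: C = (Q_r C_r + Q_w C_w)/(Q_r + Q_w)
= (32.8×7.43 + 7.65×1.11)/(32.8 + 7.65) = 252.2/40.45 = 6.235 mg/L.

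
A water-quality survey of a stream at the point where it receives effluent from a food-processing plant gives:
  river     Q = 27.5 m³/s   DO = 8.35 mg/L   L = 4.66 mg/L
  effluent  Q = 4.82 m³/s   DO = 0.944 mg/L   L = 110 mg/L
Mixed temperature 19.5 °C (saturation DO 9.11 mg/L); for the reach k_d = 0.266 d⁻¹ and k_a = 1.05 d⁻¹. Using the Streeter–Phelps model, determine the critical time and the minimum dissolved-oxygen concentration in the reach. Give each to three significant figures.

Mixed DO = (27.5×8.35 + 4.82×0.944)/(27.5+4.82) = 234.2/32.32 = 7.246 mg/L.
Mixed L₀ = (27.5×4.66 + 4.82×110)/(32.32) = 658.4/32.32 = 20.37 mg/L.
Initial deficit D₀ = C_s − DO₀ = 9.11 − 7.246 = 1.864 mg/L.
t_c = (1/0.7840) ln[(1.05/0.266)(1 − 1.864×0.7840/(0.266×20.37))] = 1.276 × ln(2.882) = 1.350 d.
D_c = (0.266/1.05) × 20.37 × e^(−0.266×1.350) = 0.2533 × 20.37 × 0.6982 = 3.603 mg/L.
Minimum DO = 9.11 − 3.603 = 5.507 mg/L.

t_c ≈ 1.35 d; minimum DO ≈ 5.51 mg/L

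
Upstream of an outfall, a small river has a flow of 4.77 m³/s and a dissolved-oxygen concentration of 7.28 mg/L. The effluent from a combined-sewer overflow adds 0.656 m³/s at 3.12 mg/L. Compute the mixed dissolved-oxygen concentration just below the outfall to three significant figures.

6.78 mg/L

Flow-weighted mixing: C = (Q_r C_r + Q_w C_w)/(Q_r + Q_w)
= (4.77×7.28 + 0.656×3.12)/(4.77 + 0.656) = 36.77/5.426 = 6.777 mg/L.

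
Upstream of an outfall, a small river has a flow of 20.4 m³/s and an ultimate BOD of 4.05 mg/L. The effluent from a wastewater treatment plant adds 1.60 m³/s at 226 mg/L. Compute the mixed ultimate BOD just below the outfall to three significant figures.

20.2 mg/L

Flow-weighted mixing: C = (Q_r C_r + Q_w C_w)/(Q_r + Q_w)
= (20.4×4.05 + 1.60×226)/(20.4 + 1.60) = 444.2/22.00 = 20.19 mg/L.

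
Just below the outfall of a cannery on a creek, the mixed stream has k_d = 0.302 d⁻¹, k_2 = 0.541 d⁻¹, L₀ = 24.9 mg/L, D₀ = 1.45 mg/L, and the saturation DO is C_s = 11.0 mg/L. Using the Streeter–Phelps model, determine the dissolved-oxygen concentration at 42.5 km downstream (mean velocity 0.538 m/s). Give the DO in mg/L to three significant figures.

Travel time t = x/v = 42.5 km / (0.538 m/s) = 42500 m / 0.538 m/s = 79000 s = 0.9143 d.
k_d L₀/(k_2−k_d) = 0.302×24.9/(0.541−0.302) = 7.520/0.2390 = 31.46 mg/L.
e^(−k_d t) = e^(−0.302×0.9143) = 0.7587; e^(−k_2 t) = e^(−0.541×0.9143) = 0.6098.
D = 31.46 × (0.7587 − 0.6098) + 1.45 × 0.6098 = 4.686 + 0.8842 = 5.570 mg/L.
DO = C_s − D = 11.0 − 5.570 = 5.430 mg/L.

DO ≈ 5.43 mg/L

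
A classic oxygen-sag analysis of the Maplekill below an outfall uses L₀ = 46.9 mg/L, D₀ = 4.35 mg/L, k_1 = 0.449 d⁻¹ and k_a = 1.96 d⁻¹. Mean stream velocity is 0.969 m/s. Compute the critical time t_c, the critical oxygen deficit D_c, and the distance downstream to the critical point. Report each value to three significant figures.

t_c ≈ 0.728 d; D_c ≈ 7.75 mg/L; x_c ≈ 60.9 km

t_c = [1/(k_a−k_1)] ln[(k_a/k_1)(1 − D₀(k_a−k_1)/(k_1 L₀))]
= [1/(1.96−0.449)] ln[(1.96/0.449)(1 − 4.35×1.511/(0.449×46.9))]
= (1/1.511) ln[4.365 × 0.6879] = 0.6618 × ln(3.003) = 0.6618 × 1.100 = 0.7277 d.
D_c = (k_1/k_a) L₀ e^(−k_1 t_c) = (0.449/1.96) × 46.9 × e^(−0.449×0.7277) = 0.2291 × 46.9 × 0.7213 = 7.749 mg/L.
x_c = v t_c = 0.969 m/s × 0.7277 d × 86400 s/d = 60920 m ≈ 60.9 km.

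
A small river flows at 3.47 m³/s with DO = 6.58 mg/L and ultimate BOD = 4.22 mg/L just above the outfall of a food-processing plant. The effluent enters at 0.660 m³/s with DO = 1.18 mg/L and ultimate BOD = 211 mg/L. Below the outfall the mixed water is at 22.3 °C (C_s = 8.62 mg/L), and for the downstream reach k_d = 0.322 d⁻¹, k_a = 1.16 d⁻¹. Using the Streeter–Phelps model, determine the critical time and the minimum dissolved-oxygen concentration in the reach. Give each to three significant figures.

t_c ≈ 1.26 d; minimum DO ≈ 1.72 mg/L

Mixed DO = (3.47×6.58 + 0.660×1.18)/(3.47+0.660) = 23.61/4.130 = 5.717 mg/L.
Mixed L₀ = (3.47×4.22 + 0.660×211)/(4.130) = 153.9/4.130 = 37.26 mg/L.
Initial deficit D₀ = C_s − DO₀ = 8.62 − 5.717 = 2.903 mg/L.
t_c = (1/0.8380) ln[(1.16/0.322)(1 − 2.903×0.8380/(0.322×37.26))] = 1.193 × ln(2.872) = 1.259 d.
D_c = (0.322/1.16) × 37.26 × e^(−0.322×1.259) = 0.2776 × 37.26 × 0.6667 = 6.897 mg/L.
Minimum DO = 8.62 − 6.897 = 1.723 mg/L.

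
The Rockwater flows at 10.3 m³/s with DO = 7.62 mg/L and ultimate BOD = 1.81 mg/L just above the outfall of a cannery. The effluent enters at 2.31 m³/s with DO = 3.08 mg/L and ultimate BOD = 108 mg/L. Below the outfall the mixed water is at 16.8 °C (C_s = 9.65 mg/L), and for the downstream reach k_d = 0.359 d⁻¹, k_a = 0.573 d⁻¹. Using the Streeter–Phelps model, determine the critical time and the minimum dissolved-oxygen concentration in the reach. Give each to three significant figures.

Mixed DO = (10.3×7.62 + 2.31×3.08)/(10.3+2.31) = 85.60/12.61 = 6.788 mg/L.
Mixed L₀ = (10.3×1.81 + 2.31×108)/(12.61) = 268.1/12.61 = 21.26 mg/L.
Initial deficit D₀ = C_s − DO₀ = 9.65 − 6.788 = 2.862 mg/L.
t_c = (1/0.2140) ln[(0.573/0.359)(1 − 2.862×0.2140/(0.359×21.26))] = 4.673 × ln(1.468) = 1.794 d.
D_c = (0.359/0.573) × 21.26 × e^(−0.359×1.794) = 0.6265 × 21.26 × 0.5251 = 6.996 mg/L.
Minimum DO = 9.65 − 6.996 = 2.654 mg/L.

t_c ≈ 1.79 d; minimum DO ≈ 2.65 mg/L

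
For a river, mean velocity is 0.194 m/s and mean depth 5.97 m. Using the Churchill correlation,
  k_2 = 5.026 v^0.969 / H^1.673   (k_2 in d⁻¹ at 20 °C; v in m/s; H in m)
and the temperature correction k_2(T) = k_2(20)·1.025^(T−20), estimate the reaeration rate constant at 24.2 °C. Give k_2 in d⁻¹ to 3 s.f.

k_2(20) = 5.026 × 0.194^0.969 / 5.97^1.673 = 5.026 × 0.2041 / 19.87 = 0.05163 d⁻¹.
k_2(24.2) = 0.05163 × 1.025^(24.2−20) = 0.05163 × 1.109 = 0.05727 d⁻¹.

k_2 ≈ 0.0573 d⁻¹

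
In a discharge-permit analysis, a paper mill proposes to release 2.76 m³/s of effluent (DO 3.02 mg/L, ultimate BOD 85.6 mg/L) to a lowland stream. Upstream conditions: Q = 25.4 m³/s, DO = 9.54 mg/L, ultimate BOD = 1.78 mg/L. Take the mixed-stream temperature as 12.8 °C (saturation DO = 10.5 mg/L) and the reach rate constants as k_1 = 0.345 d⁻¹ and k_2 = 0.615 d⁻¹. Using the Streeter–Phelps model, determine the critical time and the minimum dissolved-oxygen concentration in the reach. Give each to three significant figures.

t_c ≈ 1.65 d; minimum DO ≈ 7.32 mg/L

Mixed DO = (25.4×9.54 + 2.76×3.02)/(25.4+2.76) = 250.7/28.16 = 8.901 mg/L.
Mixed L₀ = (25.4×1.78 + 2.76×85.6)/(28.16) = 281.5/28.16 = 9.995 mg/L.
Initial deficit D₀ = C_s − DO₀ = 10.5 − 8.901 = 1.599 mg/L.
t_c = (1/0.2700) ln[(0.615/0.345)(1 − 1.599×0.2700/(0.345×9.995))] = 3.704 × ln(1.559) = 1.646 d.
D_c = (0.345/0.615) × 9.995 × e^(−0.345×1.646) = 0.5610 × 9.995 × 0.5668 = 3.178 mg/L.
Minimum DO = 10.5 − 3.178 = 7.322 mg/L.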